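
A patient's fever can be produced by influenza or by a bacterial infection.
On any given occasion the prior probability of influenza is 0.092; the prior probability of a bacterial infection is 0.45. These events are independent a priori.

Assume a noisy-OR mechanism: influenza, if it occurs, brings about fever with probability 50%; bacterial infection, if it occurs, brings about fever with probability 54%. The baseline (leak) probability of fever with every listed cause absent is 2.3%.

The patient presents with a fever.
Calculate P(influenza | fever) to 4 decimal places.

Under noisy-OR, P(fever | causes) = 1 − (1−0.023)·∏(1−qᵢ) over the active causes.
P(fever) = 0.023·0.908·0.55 + 0.55058·0.908·0.45 + 0.5115·0.092·0.55 + 0.77529·0.092·0.45 = 0.011486 + 0.224967 + 0.025882 + 0.032097 = 0.294432
The influenza-present share is 0.025882 + 0.032097 = 0.057979.
So P(influenza | fever) = 0.057979/0.294432 ≈ 0.1969.

P(influenza | fever) ≈ 0.1969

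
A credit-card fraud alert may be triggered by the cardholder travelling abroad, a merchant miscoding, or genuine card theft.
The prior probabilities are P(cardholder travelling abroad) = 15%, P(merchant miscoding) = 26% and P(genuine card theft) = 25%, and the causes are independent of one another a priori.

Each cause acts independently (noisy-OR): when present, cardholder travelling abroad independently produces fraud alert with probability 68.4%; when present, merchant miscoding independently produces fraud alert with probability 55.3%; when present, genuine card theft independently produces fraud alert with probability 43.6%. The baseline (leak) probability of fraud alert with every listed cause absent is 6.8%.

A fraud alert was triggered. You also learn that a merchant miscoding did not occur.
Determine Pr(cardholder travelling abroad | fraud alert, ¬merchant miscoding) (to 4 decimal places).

Pr(cardholder travelling abroad | fraud alert, ¬merchant miscoding) ≈ 0.4342

Under noisy-OR, P(fraud alert | causes) = 1 − (1−0.068)·∏(1−qᵢ) over the active causes.
Sum P(fraud alert|·) weighted by the priors over the 4 (cardholder travelling abroad, genuine card theft) configurations:
  P(fraud alert | ¬merchant miscoding) = 0.068×0.85×0.75 + 0.474352×0.85×0.25 + 0.705488×0.15×0.75 + 0.833895×0.15×0.25
        = 0.043350 + 0.100800 + 0.079367 + 0.031271 = 0.254788
Keeping only the cardholder travelling abroad-present terms gives 0.110638, so
  P(cardholder travelling abroad | fraud alert, ¬merchant miscoding) = 0.110638 / 0.254788 ≈ 0.4342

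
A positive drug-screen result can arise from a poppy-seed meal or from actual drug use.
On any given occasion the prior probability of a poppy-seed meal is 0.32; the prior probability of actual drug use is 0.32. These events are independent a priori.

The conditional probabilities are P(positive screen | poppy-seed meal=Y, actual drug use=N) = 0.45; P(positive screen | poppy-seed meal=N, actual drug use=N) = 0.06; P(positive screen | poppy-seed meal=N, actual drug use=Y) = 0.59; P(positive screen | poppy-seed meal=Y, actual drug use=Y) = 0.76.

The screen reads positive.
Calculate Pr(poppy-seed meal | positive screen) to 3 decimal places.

P(positive screen) = 0.06*0.68*0.68 + 0.59*0.68*0.32 + 0.45*0.32*0.68 + 0.76*0.32*0.32 = 0.027744 + 0.128384 + 0.097920 + 0.077824 = 0.331872
Restricting to configurations with poppy-seed meal present: 0.097920 + 0.077824 = 0.175744.
So P(poppy-seed meal | positive screen) = 0.175744/0.331872 ≈ 0.530.

Pr(poppy-seed meal | positive screen) ≈ 0.530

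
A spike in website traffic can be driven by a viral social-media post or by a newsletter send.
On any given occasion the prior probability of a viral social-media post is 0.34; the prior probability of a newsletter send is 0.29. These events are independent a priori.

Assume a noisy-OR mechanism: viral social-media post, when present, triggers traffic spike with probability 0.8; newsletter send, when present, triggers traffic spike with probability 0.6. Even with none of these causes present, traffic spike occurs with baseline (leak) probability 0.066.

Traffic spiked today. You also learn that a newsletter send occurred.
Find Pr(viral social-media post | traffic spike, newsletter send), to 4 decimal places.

Pr(viral social-media post | traffic spike, newsletter send) ≈ 0.4321

Under noisy-OR, P(traffic spike | causes) = 1 − (1−0.066)·∏(1−qᵢ) over the active causes.
For the numerator, keep only viral social-media post=true terms: 0.92528×0.34 = 0.314595
Normalizer over all consistent configurations: 0.6264×0.66 + 0.92528×0.34 = 0.728019
P(viral social-media post | traffic spike, newsletter send) = 0.314595/0.728019 ≈ 0.4321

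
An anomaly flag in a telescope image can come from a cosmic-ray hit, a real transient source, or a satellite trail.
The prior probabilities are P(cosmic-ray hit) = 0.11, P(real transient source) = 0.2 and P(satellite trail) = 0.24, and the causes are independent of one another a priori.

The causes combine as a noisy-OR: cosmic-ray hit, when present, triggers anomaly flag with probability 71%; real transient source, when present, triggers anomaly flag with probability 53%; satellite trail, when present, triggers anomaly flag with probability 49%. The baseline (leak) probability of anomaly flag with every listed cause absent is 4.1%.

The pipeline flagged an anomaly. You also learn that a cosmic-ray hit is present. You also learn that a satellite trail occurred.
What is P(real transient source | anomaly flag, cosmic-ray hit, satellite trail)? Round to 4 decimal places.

Under noisy-OR, P(anomaly flag | causes) = 1 − (1−0.041)·∏(1−qᵢ) over the active causes.
Weight on real transient source=true, given the evidence: 0.933337×0.2 = 0.186667
Denominator P(anomaly flag | cosmic-ray hit, satellite trail): 0.858164×0.8 + 0.933337×0.2 = 0.873198
Posterior = 0.186667 / 0.873198 ≈ 0.2138

P(real transient source | anomaly flag, cosmic-ray hit, satellite trail) ≈ 0.2138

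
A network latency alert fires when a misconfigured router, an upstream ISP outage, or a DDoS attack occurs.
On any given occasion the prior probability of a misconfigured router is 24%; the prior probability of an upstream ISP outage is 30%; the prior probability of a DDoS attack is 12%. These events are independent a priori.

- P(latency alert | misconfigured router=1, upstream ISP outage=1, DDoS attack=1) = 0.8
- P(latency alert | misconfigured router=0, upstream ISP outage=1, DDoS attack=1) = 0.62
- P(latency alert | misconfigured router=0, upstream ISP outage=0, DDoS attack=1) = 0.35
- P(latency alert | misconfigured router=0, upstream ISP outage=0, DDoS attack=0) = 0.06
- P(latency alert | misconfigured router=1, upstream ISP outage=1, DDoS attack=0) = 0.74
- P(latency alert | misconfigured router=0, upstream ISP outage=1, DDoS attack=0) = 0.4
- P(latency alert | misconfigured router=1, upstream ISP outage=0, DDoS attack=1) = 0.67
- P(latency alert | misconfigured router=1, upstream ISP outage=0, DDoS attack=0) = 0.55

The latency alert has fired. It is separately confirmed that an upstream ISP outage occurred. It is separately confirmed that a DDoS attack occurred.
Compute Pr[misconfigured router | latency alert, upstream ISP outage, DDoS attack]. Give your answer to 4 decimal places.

By total probability over both values of misconfigured router:
  P(latency alert | upstream ISP outage, DDoS attack) = 0.62*0.76 + 0.8*0.24
        = 0.471200 + 0.192000 = 0.663200
Keeping only the misconfigured router-present terms gives 0.192000, so
  P(misconfigured router | latency alert, upstream ISP outage, DDoS attack) = 0.192000 / 0.663200 ≈ 0.2895

Pr[misconfigured router | latency alert, upstream ISP outage, DDoS attack] ≈ 0.2895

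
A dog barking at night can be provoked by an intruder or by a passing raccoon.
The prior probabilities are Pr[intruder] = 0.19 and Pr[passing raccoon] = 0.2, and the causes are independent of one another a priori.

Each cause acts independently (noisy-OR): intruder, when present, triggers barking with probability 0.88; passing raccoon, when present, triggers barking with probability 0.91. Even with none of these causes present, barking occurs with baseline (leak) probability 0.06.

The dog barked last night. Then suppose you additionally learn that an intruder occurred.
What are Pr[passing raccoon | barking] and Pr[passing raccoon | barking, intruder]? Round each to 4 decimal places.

Pr[passing raccoon | barking] ≈ 0.5169; Pr[passing raccoon | barking, intruder] ≈ 0.2181

Under noisy-OR, P(barking | causes) = 1 − (1−0.06)·∏(1−qᵢ) over the active causes.
Sum P(barking|·) weighted by the priors over the 4 (intruder, passing raccoon) configurations:
  P(barking) = 0.06·0.81·0.8 + 0.9154·0.81·0.2 + 0.8872·0.19·0.8 + 0.989848·0.19·0.2
        = 0.038880 + 0.148295 + 0.134854 + 0.037614 = 0.359643
Configurations with passing raccoon contribute 0.185909, so
  P(passing raccoon | barking) = 0.185909 / 0.359643 ≈ 0.5169

With the extra evidence:
Numerator (weight on configurations with passing raccoon): 0.989848·0.2 = 0.197970
Denominator P(barking | intruder): 0.8872·0.8 + 0.989848·0.2 = 0.907730
Posterior = 0.197970 / 0.907730 ≈ 0.2181
The drop from 0.5169 to 0.2181 is the explaining-away (discounting) effect.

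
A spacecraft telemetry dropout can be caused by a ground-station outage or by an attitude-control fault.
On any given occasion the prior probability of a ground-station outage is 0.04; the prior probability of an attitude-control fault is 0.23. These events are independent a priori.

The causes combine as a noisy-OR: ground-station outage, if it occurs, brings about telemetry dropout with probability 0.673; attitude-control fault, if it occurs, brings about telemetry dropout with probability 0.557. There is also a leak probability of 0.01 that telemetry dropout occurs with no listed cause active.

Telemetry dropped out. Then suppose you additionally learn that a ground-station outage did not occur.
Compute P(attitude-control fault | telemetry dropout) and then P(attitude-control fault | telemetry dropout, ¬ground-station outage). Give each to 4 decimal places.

Under noisy-OR, P(telemetry dropout | causes) = 1 − (1−0.01)·∏(1−qᵢ) over the active causes.
By total probability over the 4 (ground-station outage, attitude-control fault) configurations:
  P(telemetry dropout) = 0.01*0.96*0.77 + 0.56143*0.96*0.23 + 0.67627*0.04*0.77 + 0.856588*0.04*0.23
        = 0.007392 + 0.123964 + 0.020829 + 0.007881 = 0.160066
Configurations with attitude-control fault contribute 0.131845, so
  P(attitude-control fault | telemetry dropout) = 0.131845 / 0.160066 ≈ 0.8237

With the extra evidence:
P(telemetry dropout | ¬ground-station outage) = 0.01*0.77 + 0.56143*0.23 = 0.007700 + 0.129129 = 0.136829
Restricting to configurations with attitude-control fault present: 0.56143*0.23 = 0.129129.
Hence the posterior is 0.129129/0.136829 ≈ 0.9437.
With ground-station outage excluded, attitude-control fault must carry more of the explanatory weight for the telemetry dropout.

P(attitude-control fault | telemetry dropout) ≈ 0.8237; P(attitude-control fault | telemetry dropout, ¬ground-station outage) ≈ 0.9437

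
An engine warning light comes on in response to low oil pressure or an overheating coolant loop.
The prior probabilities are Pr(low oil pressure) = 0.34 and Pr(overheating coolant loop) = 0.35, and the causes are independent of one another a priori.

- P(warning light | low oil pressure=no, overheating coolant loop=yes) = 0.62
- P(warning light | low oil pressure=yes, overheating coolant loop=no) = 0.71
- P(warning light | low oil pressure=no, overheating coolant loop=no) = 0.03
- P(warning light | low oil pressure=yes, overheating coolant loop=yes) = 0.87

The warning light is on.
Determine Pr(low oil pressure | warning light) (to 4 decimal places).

Pr(low oil pressure | warning light) ≈ 0.6253

P(warning light) = 0.03*0.66*0.65 + 0.62*0.66*0.35 + 0.71*0.34*0.65 + 0.87*0.34*0.35 = 0.012870 + 0.143220 + 0.156910 + 0.103530 = 0.416530
Of this, 0.260440 comes from 0.156910 + 0.103530 (the low oil pressure=true cases).
Hence the posterior is 0.260440/0.416530 ≈ 0.6253.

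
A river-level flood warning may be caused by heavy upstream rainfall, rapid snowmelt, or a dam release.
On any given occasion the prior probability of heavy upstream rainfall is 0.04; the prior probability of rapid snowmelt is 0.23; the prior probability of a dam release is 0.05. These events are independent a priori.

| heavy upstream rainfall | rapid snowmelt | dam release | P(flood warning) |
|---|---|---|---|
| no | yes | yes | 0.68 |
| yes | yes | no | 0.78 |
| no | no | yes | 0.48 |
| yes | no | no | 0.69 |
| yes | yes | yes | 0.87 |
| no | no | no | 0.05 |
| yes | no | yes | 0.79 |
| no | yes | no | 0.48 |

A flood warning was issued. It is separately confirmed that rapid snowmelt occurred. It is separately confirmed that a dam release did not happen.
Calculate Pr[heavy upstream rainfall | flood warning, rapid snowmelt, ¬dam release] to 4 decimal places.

Pr[heavy upstream rainfall | flood warning, rapid snowmelt, ¬dam release] ≈ 0.0634

P(flood warning | rapid snowmelt, ¬dam release) = 0.48*0.96 + 0.78*0.04 = 0.460800 + 0.031200 = 0.492000
Restricting to configurations with heavy upstream rainfall present: 0.78*0.04 = 0.031200.
So P(heavy upstream rainfall | flood warning, rapid snowmelt, ¬dam release) = 0.031200/0.492000 ≈ 0.0634.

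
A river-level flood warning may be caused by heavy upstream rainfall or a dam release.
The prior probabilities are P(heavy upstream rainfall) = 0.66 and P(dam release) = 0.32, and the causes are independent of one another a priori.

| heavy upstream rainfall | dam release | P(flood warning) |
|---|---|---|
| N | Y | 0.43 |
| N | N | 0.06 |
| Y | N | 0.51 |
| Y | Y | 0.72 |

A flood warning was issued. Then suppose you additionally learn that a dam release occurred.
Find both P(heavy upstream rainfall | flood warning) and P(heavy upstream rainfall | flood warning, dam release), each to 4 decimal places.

Weight on heavy upstream rainfall=true, given the evidence: 0.228888 + 0.152064 = 0.380952
Denominator P(flood warning): 0.06×0.34×0.68 + 0.43×0.34×0.32 + 0.51×0.66×0.68 + 0.72×0.66×0.32 = 0.441608
P(heavy upstream rainfall | flood warning) = 0.380952/0.441608 ≈ 0.8626

Now condition on the additional information:
For the numerator, keep only heavy upstream rainfall=true terms: 0.72·0.66 = 0.475200
Normalizer over all consistent configurations: 0.43·0.34 + 0.72·0.66 = 0.621400
P(heavy upstream rainfall | flood warning, dam release) = 0.475200/0.621400 ≈ 0.7647

P(heavy upstream rainfall | flood warning) ≈ 0.8626; P(heavy upstream rainfall | flood warning, dam release) ≈ 0.7647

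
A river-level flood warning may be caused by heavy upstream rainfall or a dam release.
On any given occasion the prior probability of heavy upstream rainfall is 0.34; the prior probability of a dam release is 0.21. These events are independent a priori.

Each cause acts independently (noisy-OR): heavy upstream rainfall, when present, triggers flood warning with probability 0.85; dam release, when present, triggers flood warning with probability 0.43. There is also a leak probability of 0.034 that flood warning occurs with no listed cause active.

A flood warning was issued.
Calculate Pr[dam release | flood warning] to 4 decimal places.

Pr[dam release | flood warning] ≈ 0.3406

Under noisy-OR, P(flood warning | causes) = 1 − (1−0.034)·∏(1−qᵢ) over the active causes.
For the numerator, keep only dam release=true terms: 0.062284 + 0.065503 = 0.127787
Denominator P(flood warning): 0.034·0.66·0.79 + 0.44938·0.66·0.21 + 0.8551·0.34·0.79 + 0.917407·0.34·0.21 = 0.375195
Posterior = 0.127787 / 0.375195 ≈ 0.3406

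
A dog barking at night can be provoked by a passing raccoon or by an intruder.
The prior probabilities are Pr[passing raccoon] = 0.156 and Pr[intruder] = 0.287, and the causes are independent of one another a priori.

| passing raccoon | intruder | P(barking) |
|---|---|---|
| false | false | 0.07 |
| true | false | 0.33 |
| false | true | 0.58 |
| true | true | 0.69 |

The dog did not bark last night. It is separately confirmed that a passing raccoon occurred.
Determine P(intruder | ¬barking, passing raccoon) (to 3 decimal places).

P(intruder | ¬barking, passing raccoon) ≈ 0.157

For the numerator, keep only intruder=true terms: 0.31×0.287 = 0.088970
The normalizing constant is 0.67×0.713 + 0.31×0.287 = 0.566680
Posterior = 0.088970 / 0.566680 ≈ 0.157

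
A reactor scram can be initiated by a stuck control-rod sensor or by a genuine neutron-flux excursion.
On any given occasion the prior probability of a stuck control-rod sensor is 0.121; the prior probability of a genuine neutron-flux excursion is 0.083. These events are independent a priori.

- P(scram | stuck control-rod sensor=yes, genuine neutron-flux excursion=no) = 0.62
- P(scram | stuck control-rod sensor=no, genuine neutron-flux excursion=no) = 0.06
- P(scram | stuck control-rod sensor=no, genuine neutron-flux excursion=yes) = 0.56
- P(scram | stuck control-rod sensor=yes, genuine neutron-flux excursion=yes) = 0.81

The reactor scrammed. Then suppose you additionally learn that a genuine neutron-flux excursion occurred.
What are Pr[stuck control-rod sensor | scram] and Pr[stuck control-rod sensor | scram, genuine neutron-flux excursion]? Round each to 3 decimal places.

Pr[stuck control-rod sensor | scram] ≈ 0.463; Pr[stuck control-rod sensor | scram, genuine neutron-flux excursion] ≈ 0.166

Sum P(scram|·) weighted by the priors over the 4 (stuck control-rod sensor, genuine neutron-flux excursion) configurations:
  P(scram) = 0.06×0.879×0.917 + 0.56×0.879×0.083 + 0.62×0.121×0.917 + 0.81×0.121×0.083
        = 0.048363 + 0.040856 + 0.068793 + 0.008135 = 0.166147
Configurations with stuck control-rod sensor contribute 0.076928, so
  P(stuck control-rod sensor | scram) = 0.076928 / 0.166147 ≈ 0.463

Now condition on the additional information:
Sum P(scram|·) weighted by the priors over both values of stuck control-rod sensor:
  P(scram | genuine neutron-flux excursion) = 0.56*0.879 + 0.81*0.121
        = 0.492240 + 0.098010 = 0.590250
Configurations with stuck control-rod sensor contribute 0.098010, so
  P(stuck control-rod sensor | scram, genuine neutron-flux excursion) = 0.098010 / 0.590250 ≈ 0.166
The drop from 0.463 to 0.166 is the explaining-away (discounting) effect.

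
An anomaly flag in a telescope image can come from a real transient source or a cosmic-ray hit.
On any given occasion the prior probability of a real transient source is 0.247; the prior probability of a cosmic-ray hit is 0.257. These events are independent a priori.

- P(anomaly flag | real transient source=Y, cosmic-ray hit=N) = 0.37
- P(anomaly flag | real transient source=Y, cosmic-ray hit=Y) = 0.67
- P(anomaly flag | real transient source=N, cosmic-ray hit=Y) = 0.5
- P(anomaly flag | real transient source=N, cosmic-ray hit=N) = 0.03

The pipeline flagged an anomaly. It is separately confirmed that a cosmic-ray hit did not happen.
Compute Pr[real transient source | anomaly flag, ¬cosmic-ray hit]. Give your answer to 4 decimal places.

Pr[real transient source | anomaly flag, ¬cosmic-ray hit] ≈ 0.8018

Weight on real transient source=true, given the evidence: 0.37×0.247 = 0.091390
Normalizer over all consistent configurations: 0.03×0.753 + 0.37×0.247 = 0.113980
P(real transient source | anomaly flag, ¬cosmic-ray hit) = 0.091390/0.113980 ≈ 0.8018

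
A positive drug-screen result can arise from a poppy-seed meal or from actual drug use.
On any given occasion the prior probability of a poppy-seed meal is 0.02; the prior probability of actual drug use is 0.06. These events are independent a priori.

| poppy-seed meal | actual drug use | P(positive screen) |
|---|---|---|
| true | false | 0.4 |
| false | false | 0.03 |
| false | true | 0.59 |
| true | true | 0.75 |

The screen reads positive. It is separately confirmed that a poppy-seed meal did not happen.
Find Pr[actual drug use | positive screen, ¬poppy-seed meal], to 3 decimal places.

Pr[actual drug use | positive screen, ¬poppy-seed meal] ≈ 0.557

P(positive screen | ¬poppy-seed meal) = 0.03·0.94 + 0.59·0.06 = 0.028200 + 0.035400 = 0.063600
The actual drug use-present share is 0.59·0.06 = 0.035400.
P(actual drug use | positive screen, ¬poppy-seed meal) = 0.035400 / 0.063600 ≈ 0.557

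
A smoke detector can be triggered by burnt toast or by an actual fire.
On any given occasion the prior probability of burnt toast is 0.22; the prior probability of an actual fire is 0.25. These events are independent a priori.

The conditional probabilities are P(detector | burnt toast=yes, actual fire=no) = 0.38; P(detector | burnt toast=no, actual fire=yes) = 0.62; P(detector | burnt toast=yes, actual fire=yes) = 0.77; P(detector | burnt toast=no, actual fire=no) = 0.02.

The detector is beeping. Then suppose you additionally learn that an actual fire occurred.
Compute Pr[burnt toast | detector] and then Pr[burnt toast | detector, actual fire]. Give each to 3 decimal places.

Pr[burnt toast | detector] ≈ 0.442; Pr[burnt toast | detector, actual fire] ≈ 0.259

Numerator (weight on configurations with burnt toast): 0.062700 + 0.042350 = 0.105050
Normalizer over all consistent configurations: 0.02*0.78*0.75 + 0.62*0.78*0.25 + 0.38*0.22*0.75 + 0.77*0.22*0.25 = 0.237650
P(burnt toast | detector) = 0.105050/0.237650 ≈ 0.442

Now condition on the additional information:
By total probability over both values of burnt toast:
  P(detector | actual fire) = 0.62·0.78 + 0.77·0.22
        = 0.483600 + 0.169400 = 0.653000
The terms with burnt toast present sum to 0.169400, so
  P(burnt toast | detector, actual fire) = 0.169400 / 0.653000 ≈ 0.259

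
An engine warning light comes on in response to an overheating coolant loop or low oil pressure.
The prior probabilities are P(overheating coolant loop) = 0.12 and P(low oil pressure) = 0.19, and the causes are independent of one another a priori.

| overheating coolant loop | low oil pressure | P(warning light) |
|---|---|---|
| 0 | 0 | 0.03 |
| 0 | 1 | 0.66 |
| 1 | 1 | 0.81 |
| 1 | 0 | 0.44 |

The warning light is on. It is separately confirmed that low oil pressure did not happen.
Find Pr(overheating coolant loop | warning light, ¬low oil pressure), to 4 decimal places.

Numerator (weight on configurations with overheating coolant loop): 0.44*0.12 = 0.052800
Denominator P(warning light | ¬low oil pressure): 0.03*0.88 + 0.44*0.12 = 0.079200
P(overheating coolant loop | warning light, ¬low oil pressure) = 0.052800/0.079200 ≈ 0.6667

Pr(overheating coolant loop | warning light, ¬low oil pressure) ≈ 0.6667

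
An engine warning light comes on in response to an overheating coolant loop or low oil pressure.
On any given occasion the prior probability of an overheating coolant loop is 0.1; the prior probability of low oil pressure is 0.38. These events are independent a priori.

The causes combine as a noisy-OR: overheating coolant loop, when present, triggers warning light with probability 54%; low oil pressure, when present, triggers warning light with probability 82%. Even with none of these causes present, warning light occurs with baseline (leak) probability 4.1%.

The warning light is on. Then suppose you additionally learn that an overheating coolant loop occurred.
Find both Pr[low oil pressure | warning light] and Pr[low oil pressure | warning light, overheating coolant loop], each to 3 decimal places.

Under noisy-OR, P(warning light | causes) = 1 − (1−0.041)·∏(1−qᵢ) over the active causes.
For the numerator, keep only low oil pressure=true terms: 0.282964 + 0.034983 = 0.317947
Normalizer over all consistent configurations: 0.041·0.9·0.62 + 0.82738·0.9·0.38 + 0.55886·0.1·0.62 + 0.920595·0.1·0.38 = 0.375474
P(low oil pressure | warning light) = 0.317947/0.375474 ≈ 0.847

Now condition on the additional information:
By total probability over both values of low oil pressure:
  P(warning light | overheating coolant loop) = 0.55886×0.62 + 0.920595×0.38
        = 0.346493 + 0.349826 = 0.696319
Configurations with low oil pressure contribute 0.349826, so
  P(low oil pressure | warning light, overheating coolant loop) = 0.349826 / 0.696319 ≈ 0.502
Conditioning on overheating coolant loop lowers the posterior on low oil pressure: the classic explaining-away effect in a common-effect structure.

Pr[low oil pressure | warning light] ≈ 0.847; Pr[low oil pressure | warning light, overheating coolant loop] ≈ 0.502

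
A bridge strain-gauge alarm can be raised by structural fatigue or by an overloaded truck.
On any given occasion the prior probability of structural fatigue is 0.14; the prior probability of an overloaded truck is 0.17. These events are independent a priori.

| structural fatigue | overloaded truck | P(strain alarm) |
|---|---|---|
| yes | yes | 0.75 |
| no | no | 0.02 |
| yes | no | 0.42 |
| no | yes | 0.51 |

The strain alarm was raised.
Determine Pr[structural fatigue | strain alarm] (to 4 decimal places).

Pr[structural fatigue | strain alarm] ≈ 0.4287

P(strain alarm) = 0.02×0.86×0.83 + 0.51×0.86×0.17 + 0.42×0.14×0.83 + 0.75×0.14×0.17 = 0.014276 + 0.074562 + 0.048804 + 0.017850 = 0.155492
Of this, 0.066654 comes from 0.048804 + 0.017850 (the structural fatigue=true cases).
P(structural fatigue | strain alarm) = 0.066654 / 0.155492 ≈ 0.4287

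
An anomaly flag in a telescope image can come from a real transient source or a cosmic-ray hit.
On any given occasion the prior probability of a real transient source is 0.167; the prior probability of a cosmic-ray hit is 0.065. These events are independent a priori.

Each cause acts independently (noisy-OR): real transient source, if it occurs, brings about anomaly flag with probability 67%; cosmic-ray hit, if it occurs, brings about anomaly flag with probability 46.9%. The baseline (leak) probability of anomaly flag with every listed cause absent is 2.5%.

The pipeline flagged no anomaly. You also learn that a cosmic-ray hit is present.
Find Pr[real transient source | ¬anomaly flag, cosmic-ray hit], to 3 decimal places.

Pr[real transient source | ¬anomaly flag, cosmic-ray hit] ≈ 0.062

Under noisy-OR, P(anomaly flag | causes) = 1 − (1−0.025)·∏(1−qᵢ) over the active causes.
Sum P(¬anomaly flag|·) weighted by the priors over both values of real transient source:
  P(¬anomaly flag | cosmic-ray hit) = 0.517725×0.833 + 0.170849×0.167
        = 0.431265 + 0.028532 = 0.459797
The terms with real transient source present sum to 0.028532, so
  P(real transient source | ¬anomaly flag, cosmic-ray hit) = 0.028532 / 0.459797 ≈ 0.062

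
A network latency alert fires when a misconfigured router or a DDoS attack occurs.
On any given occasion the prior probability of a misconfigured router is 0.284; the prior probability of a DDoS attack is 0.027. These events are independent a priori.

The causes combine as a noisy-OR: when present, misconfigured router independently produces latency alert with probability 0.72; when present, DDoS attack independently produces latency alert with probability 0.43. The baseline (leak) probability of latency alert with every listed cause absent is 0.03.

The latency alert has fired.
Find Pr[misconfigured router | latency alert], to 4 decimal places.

Under noisy-OR, P(latency alert | causes) = 1 − (1−0.03)·∏(1−qᵢ) over the active causes.
P(latency alert) = 0.03·0.716·0.973 + 0.4471·0.716·0.027 + 0.7284·0.284·0.973 + 0.845188·0.284·0.027 = 0.020900 + 0.008643 + 0.201280 + 0.006481 = 0.237304
Of this, 0.207761 comes from 0.201280 + 0.006481 (the misconfigured router=true cases).
Hence the posterior is 0.207761/0.237304 ≈ 0.8755.

Pr[misconfigured router | latency alert] ≈ 0.8755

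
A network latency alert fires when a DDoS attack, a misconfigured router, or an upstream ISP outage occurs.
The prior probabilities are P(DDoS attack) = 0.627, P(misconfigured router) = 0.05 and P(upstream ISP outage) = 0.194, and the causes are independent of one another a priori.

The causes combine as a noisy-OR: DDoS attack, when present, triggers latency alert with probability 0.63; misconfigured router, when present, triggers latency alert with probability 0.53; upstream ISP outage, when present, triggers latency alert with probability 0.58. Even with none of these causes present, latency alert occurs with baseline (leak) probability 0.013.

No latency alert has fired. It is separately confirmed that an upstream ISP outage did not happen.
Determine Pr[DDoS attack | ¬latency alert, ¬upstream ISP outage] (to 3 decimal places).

Under noisy-OR, P(latency alert | causes) = 1 − (1−0.013)·∏(1−qᵢ) over the active causes.
Sum P(¬latency alert|·) weighted by the priors over the 4 (DDoS attack, misconfigured router) configurations:
  P(¬latency alert | ¬upstream ISP outage) = 0.987×0.373×0.95 + 0.46389×0.373×0.05 + 0.36519×0.627×0.95 + 0.171639×0.627×0.05
        = 0.349743 + 0.008652 + 0.217525 + 0.005381 = 0.581301
The terms with DDoS attack present sum to 0.222906, so
  P(DDoS attack | ¬latency alert, ¬upstream ISP outage) = 0.222906 / 0.581301 ≈ 0.383

Pr[DDoS attack | ¬latency alert, ¬upstream ISP outage] ≈ 0.383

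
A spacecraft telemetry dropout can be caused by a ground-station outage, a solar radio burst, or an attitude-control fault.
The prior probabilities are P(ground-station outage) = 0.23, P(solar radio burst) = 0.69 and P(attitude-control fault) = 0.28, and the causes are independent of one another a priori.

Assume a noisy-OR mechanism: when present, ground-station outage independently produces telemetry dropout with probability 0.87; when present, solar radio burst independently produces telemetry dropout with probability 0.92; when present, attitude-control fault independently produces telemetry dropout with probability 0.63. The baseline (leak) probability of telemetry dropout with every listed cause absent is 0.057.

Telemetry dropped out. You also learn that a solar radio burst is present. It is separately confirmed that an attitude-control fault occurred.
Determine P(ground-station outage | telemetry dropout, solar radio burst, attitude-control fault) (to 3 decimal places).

P(ground-station outage | telemetry dropout, solar radio burst, attitude-control fault) ≈ 0.234

Under noisy-OR, P(telemetry dropout | causes) = 1 − (1−0.057)·∏(1−qᵢ) over the active causes.
Sum P(telemetry dropout|·) weighted by the priors over both values of ground-station outage:
  P(telemetry dropout | solar radio burst, attitude-control fault) = 0.972087·0.77 + 0.996371·0.23
        = 0.748507 + 0.229165 = 0.977672
Keeping only the ground-station outage-present terms gives 0.229165, so
  P(ground-station outage | telemetry dropout, solar radio burst, attitude-control fault) = 0.229165 / 0.977672 ≈ 0.234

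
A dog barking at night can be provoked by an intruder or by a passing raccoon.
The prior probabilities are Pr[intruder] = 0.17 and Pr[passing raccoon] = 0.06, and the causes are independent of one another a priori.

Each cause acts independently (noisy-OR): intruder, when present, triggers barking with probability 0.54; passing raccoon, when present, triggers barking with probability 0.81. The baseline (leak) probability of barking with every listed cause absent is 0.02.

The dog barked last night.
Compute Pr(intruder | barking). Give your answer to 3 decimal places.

Under noisy-OR, P(barking | causes) = 1 − (1−0.02)·∏(1−qᵢ) over the active causes.
Weight on intruder=true, given the evidence: 0.087762 + 0.009326 = 0.097088
Normalizer over all consistent configurations: 0.02*0.83*0.94 + 0.8138*0.83*0.06 + 0.5492*0.17*0.94 + 0.914348*0.17*0.06 = 0.153219
P(intruder | barking) = 0.097088/0.153219 ≈ 0.634

Pr(intruder | barking) ≈ 0.634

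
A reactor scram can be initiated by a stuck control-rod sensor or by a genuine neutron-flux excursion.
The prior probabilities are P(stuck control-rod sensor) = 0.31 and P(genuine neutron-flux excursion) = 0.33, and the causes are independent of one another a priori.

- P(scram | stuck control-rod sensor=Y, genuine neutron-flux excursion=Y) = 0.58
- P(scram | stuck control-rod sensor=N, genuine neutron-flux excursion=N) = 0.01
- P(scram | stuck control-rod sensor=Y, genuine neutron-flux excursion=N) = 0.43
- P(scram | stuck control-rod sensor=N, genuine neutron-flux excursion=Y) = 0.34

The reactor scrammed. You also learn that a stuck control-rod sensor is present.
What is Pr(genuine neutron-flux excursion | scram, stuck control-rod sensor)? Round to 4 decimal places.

P(scram | stuck control-rod sensor) = 0.43*0.67 + 0.58*0.33 = 0.288100 + 0.191400 = 0.479500
Restricting to configurations with genuine neutron-flux excursion present: 0.58*0.33 = 0.191400.
Hence the posterior is 0.191400/0.479500 ≈ 0.3992.

Pr(genuine neutron-flux excursion | scram, stuck control-rod sensor) ≈ 0.3992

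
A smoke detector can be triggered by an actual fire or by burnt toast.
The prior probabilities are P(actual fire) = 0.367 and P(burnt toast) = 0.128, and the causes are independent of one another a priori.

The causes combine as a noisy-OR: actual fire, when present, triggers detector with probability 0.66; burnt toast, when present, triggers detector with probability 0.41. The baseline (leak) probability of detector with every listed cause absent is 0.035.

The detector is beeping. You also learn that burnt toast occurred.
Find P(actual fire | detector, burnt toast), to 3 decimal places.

P(actual fire | detector, burnt toast) ≈ 0.521

Under noisy-OR, P(detector | causes) = 1 − (1−0.035)·∏(1−qᵢ) over the active causes.
Enumerate both values of actual fire and weight by the priors:
  P(detector | burnt toast) = 0.43065×0.633 + 0.806421×0.367
        = 0.272601 + 0.295957 = 0.568558
Configurations with actual fire contribute 0.295957, so
  P(actual fire | detector, burnt toast) = 0.295957 / 0.568558 ≈ 0.521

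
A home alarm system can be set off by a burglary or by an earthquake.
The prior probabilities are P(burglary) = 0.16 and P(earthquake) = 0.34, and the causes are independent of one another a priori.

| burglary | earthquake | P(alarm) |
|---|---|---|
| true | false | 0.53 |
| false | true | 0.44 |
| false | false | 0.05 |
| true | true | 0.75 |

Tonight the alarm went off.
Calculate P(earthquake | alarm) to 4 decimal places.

P(earthquake | alarm) ≈ 0.6655

By total probability over the 4 (burglary, earthquake) configurations:
  P(alarm) = 0.05×0.84×0.66 + 0.44×0.84×0.34 + 0.53×0.16×0.66 + 0.75×0.16×0.34
        = 0.027720 + 0.125664 + 0.055968 + 0.040800 = 0.250152
Configurations with earthquake contribute 0.166464, so
  P(earthquake | alarm) = 0.166464 / 0.250152 ≈ 0.6655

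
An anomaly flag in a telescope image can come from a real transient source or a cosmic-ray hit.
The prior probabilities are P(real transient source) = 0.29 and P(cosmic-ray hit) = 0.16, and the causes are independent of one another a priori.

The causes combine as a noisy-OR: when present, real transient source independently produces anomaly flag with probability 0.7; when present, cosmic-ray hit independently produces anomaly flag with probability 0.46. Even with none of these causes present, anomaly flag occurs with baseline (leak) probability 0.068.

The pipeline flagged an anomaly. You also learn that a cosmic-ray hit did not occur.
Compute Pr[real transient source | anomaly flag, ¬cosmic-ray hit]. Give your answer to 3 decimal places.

Pr[real transient source | anomaly flag, ¬cosmic-ray hit] ≈ 0.812

Under noisy-OR, P(anomaly flag | causes) = 1 − (1−0.068)·∏(1−qᵢ) over the active causes.
Numerator (weight on configurations with real transient source): 0.7204·0.29 = 0.208916
The normalizing constant is 0.068·0.71 + 0.7204·0.29 = 0.257196
Posterior = 0.208916 / 0.257196 ≈ 0.812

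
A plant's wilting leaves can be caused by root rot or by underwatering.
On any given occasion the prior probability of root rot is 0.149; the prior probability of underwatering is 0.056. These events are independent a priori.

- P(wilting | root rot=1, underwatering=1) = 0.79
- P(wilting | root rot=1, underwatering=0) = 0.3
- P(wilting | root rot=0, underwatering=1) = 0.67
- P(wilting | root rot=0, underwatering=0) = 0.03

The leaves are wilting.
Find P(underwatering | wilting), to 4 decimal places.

Sum P(wilting|·) weighted by the priors over the 4 (root rot, underwatering) configurations:
  P(wilting) = 0.03*0.851*0.944 + 0.67*0.851*0.056 + 0.3*0.149*0.944 + 0.79*0.149*0.056
        = 0.024100 + 0.031930 + 0.042197 + 0.006592 = 0.104819
Configurations with underwatering contribute 0.038522, so
  P(underwatering | wilting) = 0.038522 / 0.104819 ≈ 0.3675

P(underwatering | wilting) ≈ 0.3675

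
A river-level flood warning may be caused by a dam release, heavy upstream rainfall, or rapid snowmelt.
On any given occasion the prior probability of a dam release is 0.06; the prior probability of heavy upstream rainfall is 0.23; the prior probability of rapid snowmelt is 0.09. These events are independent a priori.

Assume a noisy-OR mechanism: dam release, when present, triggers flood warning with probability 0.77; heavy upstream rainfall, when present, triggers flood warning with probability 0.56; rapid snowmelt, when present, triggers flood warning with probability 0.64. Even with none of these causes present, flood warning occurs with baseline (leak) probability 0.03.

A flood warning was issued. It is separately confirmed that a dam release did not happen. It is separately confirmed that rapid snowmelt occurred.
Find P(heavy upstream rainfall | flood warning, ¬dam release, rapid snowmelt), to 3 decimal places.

Under noisy-OR, P(flood warning | causes) = 1 − (1−0.03)·∏(1−qᵢ) over the active causes.
By total probability over both values of heavy upstream rainfall:
  P(flood warning | ¬dam release, rapid snowmelt) = 0.6508×0.77 + 0.846352×0.23
        = 0.501116 + 0.194661 = 0.695777
Configurations with heavy upstream rainfall contribute 0.194661, so
  P(heavy upstream rainfall | flood warning, ¬dam release, rapid snowmelt) = 0.194661 / 0.695777 ≈ 0.280

P(heavy upstream rainfall | flood warning, ¬dam release, rapid snowmelt) ≈ 0.280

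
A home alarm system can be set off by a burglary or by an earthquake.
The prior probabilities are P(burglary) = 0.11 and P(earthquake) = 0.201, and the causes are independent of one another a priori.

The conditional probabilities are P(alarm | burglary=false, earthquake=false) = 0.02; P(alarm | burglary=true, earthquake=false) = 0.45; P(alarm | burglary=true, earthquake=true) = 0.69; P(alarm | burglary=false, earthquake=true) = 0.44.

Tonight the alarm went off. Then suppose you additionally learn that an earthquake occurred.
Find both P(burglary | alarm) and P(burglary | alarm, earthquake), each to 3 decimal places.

Numerator (weight on configurations with burglary): 0.039551 + 0.015256 = 0.054807
Normalizer over all consistent configurations: 0.02×0.89×0.799 + 0.44×0.89×0.201 + 0.45×0.11×0.799 + 0.69×0.11×0.201 = 0.147741
P(burglary | alarm) = 0.054807/0.147741 ≈ 0.371

Now also conditioning on earthquake=true:
Enumerate both values of burglary and weight by the priors:
  P(alarm | earthquake) = 0.44*0.89 + 0.69*0.11
        = 0.391600 + 0.075900 = 0.467500
Configurations with burglary contribute 0.075900, so
  P(burglary | alarm, earthquake) = 0.075900 / 0.467500 ≈ 0.162
Conditioning on earthquake lowers the posterior on burglary: the classic explaining-away effect in a common-effect structure.

P(burglary | alarm) ≈ 0.371; P(burglary | alarm, earthquake) ≈ 0.162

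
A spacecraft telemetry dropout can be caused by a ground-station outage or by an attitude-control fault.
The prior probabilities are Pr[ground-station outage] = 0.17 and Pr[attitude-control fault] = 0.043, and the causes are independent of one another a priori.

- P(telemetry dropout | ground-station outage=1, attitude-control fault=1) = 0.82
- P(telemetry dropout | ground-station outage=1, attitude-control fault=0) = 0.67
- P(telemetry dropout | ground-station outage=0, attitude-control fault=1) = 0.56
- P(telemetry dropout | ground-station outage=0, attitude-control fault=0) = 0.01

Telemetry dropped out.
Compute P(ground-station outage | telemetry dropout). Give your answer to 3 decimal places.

P(telemetry dropout) = 0.01·0.83·0.957 + 0.56·0.83·0.043 + 0.67·0.17·0.957 + 0.82·0.17·0.043 = 0.007943 + 0.019986 + 0.109002 + 0.005994 = 0.142925
Of this, 0.114996 comes from 0.109002 + 0.005994 (the ground-station outage=true cases).
P(ground-station outage | telemetry dropout) = 0.114996 / 0.142925 ≈ 0.805

P(ground-station outage | telemetry dropout) ≈ 0.805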